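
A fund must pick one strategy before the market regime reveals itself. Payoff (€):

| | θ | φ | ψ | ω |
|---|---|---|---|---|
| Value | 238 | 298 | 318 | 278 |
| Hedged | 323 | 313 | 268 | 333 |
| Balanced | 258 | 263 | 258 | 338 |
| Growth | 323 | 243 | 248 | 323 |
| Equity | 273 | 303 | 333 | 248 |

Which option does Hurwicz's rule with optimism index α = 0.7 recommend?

Value: 0.7·318 + 0.3·238 = 294
Hedged: 0.7·333 + 0.3·268 = 313.5
Balanced: 0.7·338 + 0.3·258 = 314
Growth: 0.7·323 + 0.3·243 = 299
Equity: 0.7·333 + 0.3·248 = 307.5
Highest Hurwicz score = 314 → Balanced.

Balanced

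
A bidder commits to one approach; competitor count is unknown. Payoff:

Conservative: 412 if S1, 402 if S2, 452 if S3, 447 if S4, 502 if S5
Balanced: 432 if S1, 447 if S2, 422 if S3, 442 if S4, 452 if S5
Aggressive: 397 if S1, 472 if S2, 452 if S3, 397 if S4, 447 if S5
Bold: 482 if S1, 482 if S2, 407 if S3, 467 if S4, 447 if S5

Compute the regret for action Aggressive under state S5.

Best payoff under S5 is 502.
Regret = 502 − 447 = 55.

55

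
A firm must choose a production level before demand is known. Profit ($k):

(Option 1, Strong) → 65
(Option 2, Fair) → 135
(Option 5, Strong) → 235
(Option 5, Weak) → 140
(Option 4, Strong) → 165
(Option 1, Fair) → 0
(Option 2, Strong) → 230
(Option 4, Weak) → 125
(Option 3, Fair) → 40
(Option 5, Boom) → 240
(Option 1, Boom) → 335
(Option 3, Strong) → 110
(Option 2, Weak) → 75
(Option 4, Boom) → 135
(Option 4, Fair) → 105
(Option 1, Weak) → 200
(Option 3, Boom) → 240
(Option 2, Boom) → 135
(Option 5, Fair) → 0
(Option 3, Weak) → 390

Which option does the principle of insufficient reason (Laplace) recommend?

Row averages: Option 1=150, Option 2=143.75, Option 3=195, Option 4=132.5, Option 5=153.75
Highest average = 195 → Option 3.

Option 3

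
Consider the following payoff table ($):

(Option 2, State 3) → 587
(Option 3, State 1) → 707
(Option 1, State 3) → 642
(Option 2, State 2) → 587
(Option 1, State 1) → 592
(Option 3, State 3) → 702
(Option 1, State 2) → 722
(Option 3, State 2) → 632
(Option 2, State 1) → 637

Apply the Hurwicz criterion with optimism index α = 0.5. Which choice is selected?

Option 3

Option 1: 0.5·722 + 0.5·592 = 657
Option 2: 0.5·637 + 0.5·587 = 612
Option 3: 0.5·707 + 0.5·632 = 669.5
Highest Hurwicz score = 669.5 → Option 3.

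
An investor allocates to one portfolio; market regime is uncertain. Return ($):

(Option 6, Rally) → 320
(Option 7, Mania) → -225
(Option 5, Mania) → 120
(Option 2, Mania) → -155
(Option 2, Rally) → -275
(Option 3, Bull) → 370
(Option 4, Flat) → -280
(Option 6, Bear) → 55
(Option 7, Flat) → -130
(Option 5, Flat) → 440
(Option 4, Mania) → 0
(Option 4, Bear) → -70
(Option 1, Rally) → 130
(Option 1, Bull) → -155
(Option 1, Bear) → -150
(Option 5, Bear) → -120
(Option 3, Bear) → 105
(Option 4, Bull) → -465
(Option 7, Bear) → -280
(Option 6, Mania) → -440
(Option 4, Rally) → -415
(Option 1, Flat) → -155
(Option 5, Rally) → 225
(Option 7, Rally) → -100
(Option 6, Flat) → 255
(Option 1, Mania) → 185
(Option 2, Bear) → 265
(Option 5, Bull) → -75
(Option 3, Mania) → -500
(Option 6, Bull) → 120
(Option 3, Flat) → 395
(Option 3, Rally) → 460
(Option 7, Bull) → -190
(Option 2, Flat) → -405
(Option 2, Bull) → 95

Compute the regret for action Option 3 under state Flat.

Best payoff under Flat is 440.
Regret = 440 − 395 = 45.

45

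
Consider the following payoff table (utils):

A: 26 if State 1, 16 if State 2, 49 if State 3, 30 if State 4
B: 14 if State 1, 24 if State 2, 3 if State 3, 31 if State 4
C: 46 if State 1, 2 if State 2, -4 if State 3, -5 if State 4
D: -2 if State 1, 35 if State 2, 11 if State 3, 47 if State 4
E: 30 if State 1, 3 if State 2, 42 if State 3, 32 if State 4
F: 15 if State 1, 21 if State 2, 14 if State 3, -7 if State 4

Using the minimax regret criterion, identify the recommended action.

Column bests: State 1=46, State 2=35, State 3=49, State 4=47.
A regrets: 20, 19, 0, 17 → max 20
B regrets: 32, 11, 46, 16 → max 46
C regrets: 0, 33, 53, 52 → max 53
D regrets: 48, 0, 38, 0 → max 48
E regrets: 16, 32, 7, 15 → max 32
F regrets: 31, 14, 35, 54 → max 54
Smallest max regret = 20 → A.

A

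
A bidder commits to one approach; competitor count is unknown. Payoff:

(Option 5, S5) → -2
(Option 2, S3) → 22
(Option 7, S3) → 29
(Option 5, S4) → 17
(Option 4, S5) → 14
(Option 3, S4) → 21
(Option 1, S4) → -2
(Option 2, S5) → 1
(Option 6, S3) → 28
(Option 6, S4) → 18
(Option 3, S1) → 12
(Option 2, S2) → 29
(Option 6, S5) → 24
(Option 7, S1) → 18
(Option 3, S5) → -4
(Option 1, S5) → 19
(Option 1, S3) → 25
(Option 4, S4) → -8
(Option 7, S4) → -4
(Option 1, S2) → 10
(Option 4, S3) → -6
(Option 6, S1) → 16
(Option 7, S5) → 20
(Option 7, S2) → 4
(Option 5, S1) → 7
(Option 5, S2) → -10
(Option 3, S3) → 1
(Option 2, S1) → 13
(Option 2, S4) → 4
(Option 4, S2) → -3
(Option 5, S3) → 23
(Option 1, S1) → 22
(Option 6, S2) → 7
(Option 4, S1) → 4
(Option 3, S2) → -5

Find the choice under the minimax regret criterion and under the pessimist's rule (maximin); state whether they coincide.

Column bests: S1=22, S2=29, S3=29, S4=21, S5=24.
Option 1 regrets: 0, 19, 4, 23, 5 → max 23
Option 2 regrets: 9, 0, 7, 17, 23 → max 23
Option 3 regrets: 10, 34, 28, 0, 28 → max 34
Option 4 regrets: 18, 32, 35, 29, 10 → max 35
Option 5 regrets: 15, 39, 6, 4, 26 → max 39
Option 6 regrets: 6, 22, 1, 3, 0 → max 22
Option 7 regrets: 4, 25, 0, 25, 4 → max 25
Smallest max regret = 22 → Option 6.
Row minima: Option 1=-2, Option 2=1, Option 3=-5, Option 4=-8, Option 5=-10, Option 6=7, Option 7=-4
Best worst-case = 7 → Option 6.

minimax regret → Option 6; maximin → Option 6 (agree)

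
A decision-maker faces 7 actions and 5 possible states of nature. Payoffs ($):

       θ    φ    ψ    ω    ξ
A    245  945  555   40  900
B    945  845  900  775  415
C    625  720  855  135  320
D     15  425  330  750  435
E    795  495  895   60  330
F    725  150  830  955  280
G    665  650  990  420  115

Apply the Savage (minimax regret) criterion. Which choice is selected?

B

Column bests: θ=945, φ=945, ψ=990, ω=955, ξ=900.
A regrets: 700, 0, 435, 915, 0 → max 915
B regrets: 0, 100, 90, 180, 485 → max 485
C regrets: 320, 225, 135, 820, 580 → max 820
D regrets: 930, 520, 660, 205, 465 → max 930
E regrets: 150, 450, 95, 895, 570 → max 895
F regrets: 220, 795, 160, 0, 620 → max 795
G regrets: 280, 295, 0, 535, 785 → max 785
Smallest max regret = 485 → B.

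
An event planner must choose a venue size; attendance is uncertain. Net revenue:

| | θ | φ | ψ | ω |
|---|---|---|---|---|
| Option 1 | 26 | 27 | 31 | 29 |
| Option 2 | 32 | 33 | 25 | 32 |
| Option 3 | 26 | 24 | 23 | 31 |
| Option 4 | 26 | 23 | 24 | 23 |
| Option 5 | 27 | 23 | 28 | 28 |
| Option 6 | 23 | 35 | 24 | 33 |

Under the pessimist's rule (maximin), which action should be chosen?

Option 1

Row minima: Option 1=26, Option 2=25, Option 3=23, Option 4=23, Option 5=23, Option 6=23
Best worst-case = 26 → Option 1.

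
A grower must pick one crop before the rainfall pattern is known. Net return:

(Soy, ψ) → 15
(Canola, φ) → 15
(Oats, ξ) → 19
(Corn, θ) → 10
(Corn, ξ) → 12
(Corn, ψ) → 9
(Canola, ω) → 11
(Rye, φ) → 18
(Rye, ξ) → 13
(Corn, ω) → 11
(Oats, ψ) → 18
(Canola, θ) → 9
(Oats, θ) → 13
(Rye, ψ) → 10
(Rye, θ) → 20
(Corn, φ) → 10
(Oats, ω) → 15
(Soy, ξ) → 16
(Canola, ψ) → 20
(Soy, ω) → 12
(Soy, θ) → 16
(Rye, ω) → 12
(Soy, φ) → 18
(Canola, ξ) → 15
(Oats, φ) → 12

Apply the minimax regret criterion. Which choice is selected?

Soy

Column bests: θ=20, φ=18, ψ=20, ω=15, ξ=19.
Corn regrets: 10, 8, 11, 4, 7 → max 11
Canola regrets: 11, 3, 0, 4, 4 → max 11
Soy regrets: 4, 0, 5, 3, 3 → max 5
Rye regrets: 0, 0, 10, 3, 6 → max 10
Oats regrets: 7, 6, 2, 0, 0 → max 7
Smallest max regret = 5 → Soy.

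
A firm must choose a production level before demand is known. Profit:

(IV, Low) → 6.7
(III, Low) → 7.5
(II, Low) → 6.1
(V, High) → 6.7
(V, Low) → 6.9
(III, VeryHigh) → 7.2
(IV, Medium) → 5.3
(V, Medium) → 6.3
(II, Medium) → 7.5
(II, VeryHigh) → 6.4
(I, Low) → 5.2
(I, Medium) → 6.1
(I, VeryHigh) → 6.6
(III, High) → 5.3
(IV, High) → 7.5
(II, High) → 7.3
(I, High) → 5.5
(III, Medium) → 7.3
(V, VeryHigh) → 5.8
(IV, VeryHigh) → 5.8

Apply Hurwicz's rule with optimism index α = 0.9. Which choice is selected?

II

I: 0.9·6.6 + 0.1·5.2 = 6.46
II: 0.9·7.5 + 0.1·6.1 = 7.36
III: 0.9·7.5 + 0.1·5.3 = 7.28
IV: 0.9·7.5 + 0.1·5.3 = 7.28
V: 0.9·6.9 + 0.1·5.8 = 6.79
Highest Hurwicz score = 7.36 → II.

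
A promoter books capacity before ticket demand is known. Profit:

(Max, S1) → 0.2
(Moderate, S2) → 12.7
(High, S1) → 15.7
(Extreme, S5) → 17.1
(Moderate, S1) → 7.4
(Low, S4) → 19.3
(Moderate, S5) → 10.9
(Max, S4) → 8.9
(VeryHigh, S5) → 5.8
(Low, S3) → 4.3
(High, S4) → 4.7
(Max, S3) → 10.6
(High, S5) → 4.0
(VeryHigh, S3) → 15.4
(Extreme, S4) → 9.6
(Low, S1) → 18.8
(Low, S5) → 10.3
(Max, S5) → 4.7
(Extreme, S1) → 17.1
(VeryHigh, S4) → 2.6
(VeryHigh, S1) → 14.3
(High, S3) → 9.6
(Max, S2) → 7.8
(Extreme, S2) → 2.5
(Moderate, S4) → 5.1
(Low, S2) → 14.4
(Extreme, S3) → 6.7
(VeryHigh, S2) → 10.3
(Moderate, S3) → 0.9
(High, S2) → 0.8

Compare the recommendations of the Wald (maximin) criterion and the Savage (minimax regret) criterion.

maximin → Low; minimax regret → Low (agree)

Row minima: Low=4.3, Moderate=0.9, High=0.8, VeryHigh=2.6, Extreme=2.5, Max=0.2
Best worst-case = 4.3 → Low.
Column bests: S1=18.8, S2=14.4, S3=15.4, S4=19.3, S5=17.1.
Low regrets: 0.0, 0.0, 11.1, 0.0, 6.8 → max 11.1
Moderate regrets: 11.4, 1.7, 14.5, 14.2, 6.2 → max 14.5
High regrets: 3.1, 13.6, 5.8, 14.6, 13.1 → max 14.6
VeryHigh regrets: 4.5, 4.1, 0.0, 16.7, 11.3 → max 16.7
Extreme regrets: 1.7, 11.9, 8.7, 9.7, 0.0 → max 11.9
Max regrets: 18.6, 6.6, 4.8, 10.4, 12.4 → max 18.6
Smallest max regret = 11.1 → Low.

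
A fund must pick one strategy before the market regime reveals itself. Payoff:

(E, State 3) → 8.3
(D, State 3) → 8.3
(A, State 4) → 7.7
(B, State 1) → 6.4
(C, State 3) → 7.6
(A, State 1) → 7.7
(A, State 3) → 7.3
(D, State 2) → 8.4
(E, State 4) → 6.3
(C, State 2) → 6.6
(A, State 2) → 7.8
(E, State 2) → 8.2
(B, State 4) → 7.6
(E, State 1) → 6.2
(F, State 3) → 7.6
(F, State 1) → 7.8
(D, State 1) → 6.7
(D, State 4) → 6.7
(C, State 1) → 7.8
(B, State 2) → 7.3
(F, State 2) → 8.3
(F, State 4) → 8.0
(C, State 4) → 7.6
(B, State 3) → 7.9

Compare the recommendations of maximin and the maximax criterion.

maximin → F; maximax → D (disagree)

Row minima: A=7.3, B=6.4, C=6.6, D=6.7, E=6.2, F=7.6
Best worst-case = 7.6 → F.
Row maxima: A=7.8, B=7.9, C=7.8, D=8.4, E=8.3, F=8.3
Best best-case = 8.4 → D.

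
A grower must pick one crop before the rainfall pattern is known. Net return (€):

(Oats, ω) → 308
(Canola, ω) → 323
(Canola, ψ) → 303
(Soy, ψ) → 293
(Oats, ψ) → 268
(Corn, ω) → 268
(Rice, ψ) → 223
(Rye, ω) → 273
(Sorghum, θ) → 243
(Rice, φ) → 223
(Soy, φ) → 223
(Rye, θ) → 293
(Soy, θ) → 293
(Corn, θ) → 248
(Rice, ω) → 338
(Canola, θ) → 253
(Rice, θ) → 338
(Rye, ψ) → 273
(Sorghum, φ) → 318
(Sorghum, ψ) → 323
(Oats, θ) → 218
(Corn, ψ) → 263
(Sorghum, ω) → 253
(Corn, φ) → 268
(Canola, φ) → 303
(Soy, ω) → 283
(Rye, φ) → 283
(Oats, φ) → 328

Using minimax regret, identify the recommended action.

Column bests: θ=338, φ=328, ψ=323, ω=338.
Corn regrets: 90, 60, 60, 70 → max 90
Oats regrets: 120, 0, 55, 30 → max 120
Rice regrets: 0, 105, 100, 0 → max 105
Canola regrets: 85, 25, 20, 15 → max 85
Rye regrets: 45, 45, 50, 65 → max 65
Soy regrets: 45, 105, 30, 55 → max 105
Sorghum regrets: 95, 10, 0, 85 → max 95
Smallest max regret = 65 → Rye.

Rye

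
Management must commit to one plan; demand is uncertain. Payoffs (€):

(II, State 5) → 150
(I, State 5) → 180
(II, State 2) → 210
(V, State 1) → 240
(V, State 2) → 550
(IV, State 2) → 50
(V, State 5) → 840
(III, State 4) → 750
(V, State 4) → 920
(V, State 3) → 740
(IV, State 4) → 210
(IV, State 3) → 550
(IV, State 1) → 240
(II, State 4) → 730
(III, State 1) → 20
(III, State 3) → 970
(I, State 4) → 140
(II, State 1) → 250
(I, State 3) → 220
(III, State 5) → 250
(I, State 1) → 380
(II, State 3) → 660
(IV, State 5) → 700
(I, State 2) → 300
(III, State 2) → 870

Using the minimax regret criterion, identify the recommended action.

Column bests: State 1=380, State 2=870, State 3=970, State 4=920, State 5=840.
I regrets: 0, 570, 750, 780, 660 → max 780
II regrets: 130, 660, 310, 190, 690 → max 690
III regrets: 360, 0, 0, 170, 590 → max 590
IV regrets: 140, 820, 420, 710, 140 → max 820
V regrets: 140, 320, 230, 0, 0 → max 320
Smallest max regret = 320 → V.

V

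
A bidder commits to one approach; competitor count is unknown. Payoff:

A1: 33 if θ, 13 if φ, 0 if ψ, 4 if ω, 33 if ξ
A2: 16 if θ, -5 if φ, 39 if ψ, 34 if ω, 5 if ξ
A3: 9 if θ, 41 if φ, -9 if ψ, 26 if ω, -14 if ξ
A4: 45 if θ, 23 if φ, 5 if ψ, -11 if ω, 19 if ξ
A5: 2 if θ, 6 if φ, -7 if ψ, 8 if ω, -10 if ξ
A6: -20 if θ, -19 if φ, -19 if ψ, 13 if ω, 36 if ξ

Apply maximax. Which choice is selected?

A4

Row maxima: A1=33, A2=39, A3=41, A4=45, A5=8, A6=36
Best best-case = 45 → A4.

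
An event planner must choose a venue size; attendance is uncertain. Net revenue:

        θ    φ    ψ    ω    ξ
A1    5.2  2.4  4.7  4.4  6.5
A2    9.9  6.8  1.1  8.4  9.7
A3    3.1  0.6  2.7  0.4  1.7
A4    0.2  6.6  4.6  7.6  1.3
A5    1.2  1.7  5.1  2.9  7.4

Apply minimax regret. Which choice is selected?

Column bests: θ=9.9, φ=6.8, ψ=5.1, ω=8.4, ξ=9.7.
A1 regrets: 4.7, 4.4, 0.4, 4.0, 3.2 → max 4.7
A2 regrets: 0.0, 0.0, 4.0, 0.0, 0.0 → max 4.0
A3 regrets: 6.8, 6.2, 2.4, 8.0, 8.0 → max 8.0
A4 regrets: 9.7, 0.2, 0.5, 0.8, 8.4 → max 9.7
A5 regrets: 8.7, 5.1, 0.0, 5.5, 2.3 → max 8.7
Smallest max regret = 4.0 → A2.

A2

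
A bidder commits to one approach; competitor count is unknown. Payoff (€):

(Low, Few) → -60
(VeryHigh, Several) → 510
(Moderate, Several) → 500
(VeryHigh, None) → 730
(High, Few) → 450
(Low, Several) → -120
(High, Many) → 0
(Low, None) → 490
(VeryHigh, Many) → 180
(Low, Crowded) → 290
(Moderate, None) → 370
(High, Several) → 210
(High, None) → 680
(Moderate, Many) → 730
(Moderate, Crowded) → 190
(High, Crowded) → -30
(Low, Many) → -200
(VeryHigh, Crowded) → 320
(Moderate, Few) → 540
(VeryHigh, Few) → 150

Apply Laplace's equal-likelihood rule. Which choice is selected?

Row averages: Low=80, Moderate=466, High=262, VeryHigh=378
Highest average = 466 → Moderate.

Moderate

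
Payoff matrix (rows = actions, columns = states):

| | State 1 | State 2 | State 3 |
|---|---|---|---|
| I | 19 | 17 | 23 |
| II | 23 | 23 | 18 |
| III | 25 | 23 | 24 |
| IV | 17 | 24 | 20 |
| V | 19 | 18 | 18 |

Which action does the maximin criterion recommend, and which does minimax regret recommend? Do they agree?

Row minima: I=17, II=18, III=23, IV=17, V=18
Best worst-case = 23 → III.
Column bests: State 1=25, State 2=24, State 3=24.
I regrets: 6, 7, 1 → max 7
II regrets: 2, 1, 6 → max 6
III regrets: 0, 1, 0 → max 1
IV regrets: 8, 0, 4 → max 8
V regrets: 6, 6, 6 → max 6
Smallest max regret = 1 → III.

maximin → III; minimax regret → III (agree)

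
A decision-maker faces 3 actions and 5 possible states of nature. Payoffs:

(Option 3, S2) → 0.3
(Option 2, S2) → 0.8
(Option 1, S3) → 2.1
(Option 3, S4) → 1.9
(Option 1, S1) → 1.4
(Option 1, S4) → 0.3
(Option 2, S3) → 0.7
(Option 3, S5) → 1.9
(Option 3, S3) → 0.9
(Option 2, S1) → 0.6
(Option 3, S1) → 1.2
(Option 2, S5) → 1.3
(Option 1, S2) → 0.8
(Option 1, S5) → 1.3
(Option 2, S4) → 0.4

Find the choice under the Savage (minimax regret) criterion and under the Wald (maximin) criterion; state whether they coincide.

Column bests: S1=1.4, S2=0.8, S3=2.1, S4=1.9, S5=1.9.
Option 1 regrets: 0.0, 0.0, 0.0, 1.6, 0.6 → max 1.6
Option 2 regrets: 0.8, 0.0, 1.4, 1.5, 0.6 → max 1.5
Option 3 regrets: 0.2, 0.5, 1.2, 0.0, 0.0 → max 1.2
Smallest max regret = 1.2 → Option 3.
Row minima: Option 1=0.3, Option 2=0.4, Option 3=0.3
Best worst-case = 0.4 → Option 2.

minimax regret → Option 3; maximin → Option 2 (disagree)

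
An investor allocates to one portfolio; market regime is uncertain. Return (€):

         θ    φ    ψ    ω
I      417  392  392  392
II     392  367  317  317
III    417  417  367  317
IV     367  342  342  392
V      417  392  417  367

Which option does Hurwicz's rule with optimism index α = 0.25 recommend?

I

I: 0.25·417 + 0.75·392 = 398.25
II: 0.25·392 + 0.75·317 = 335.75
III: 0.25·417 + 0.75·317 = 342
IV: 0.25·392 + 0.75·342 = 354.5
V: 0.25·417 + 0.75·367 = 379.5
Highest Hurwicz score = 398.25 → I.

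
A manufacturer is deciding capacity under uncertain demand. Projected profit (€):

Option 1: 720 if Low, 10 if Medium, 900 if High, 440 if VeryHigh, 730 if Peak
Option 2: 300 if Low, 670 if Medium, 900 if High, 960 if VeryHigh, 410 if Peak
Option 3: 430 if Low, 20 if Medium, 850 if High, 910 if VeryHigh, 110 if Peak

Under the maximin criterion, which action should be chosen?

Option 2

Row minima: Option 1=10, Option 2=300, Option 3=20
Best worst-case = 300 → Option 2.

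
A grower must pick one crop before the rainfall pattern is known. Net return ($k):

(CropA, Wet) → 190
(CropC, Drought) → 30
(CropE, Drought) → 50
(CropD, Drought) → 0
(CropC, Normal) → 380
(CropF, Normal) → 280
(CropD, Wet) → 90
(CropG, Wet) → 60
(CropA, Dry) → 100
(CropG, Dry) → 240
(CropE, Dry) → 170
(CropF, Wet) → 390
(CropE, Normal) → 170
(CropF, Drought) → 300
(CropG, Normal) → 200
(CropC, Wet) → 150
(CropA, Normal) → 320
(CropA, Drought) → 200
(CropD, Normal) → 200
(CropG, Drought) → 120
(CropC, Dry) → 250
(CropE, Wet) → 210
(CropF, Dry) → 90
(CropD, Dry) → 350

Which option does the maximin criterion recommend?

Row minima: CropG=60, CropD=0, CropC=30, CropE=50, CropA=100, CropF=90
Best worst-case = 100 → CropA.

CropA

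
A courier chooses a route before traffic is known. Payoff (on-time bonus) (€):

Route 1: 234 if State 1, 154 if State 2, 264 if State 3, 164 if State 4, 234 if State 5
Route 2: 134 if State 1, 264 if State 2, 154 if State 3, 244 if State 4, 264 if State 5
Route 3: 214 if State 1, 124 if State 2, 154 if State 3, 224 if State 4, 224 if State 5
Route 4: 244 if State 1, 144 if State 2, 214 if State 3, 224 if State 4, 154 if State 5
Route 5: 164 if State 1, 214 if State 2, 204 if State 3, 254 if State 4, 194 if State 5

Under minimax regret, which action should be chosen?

Route 5

Column bests: State 1=244, State 2=264, State 3=264, State 4=254, State 5=264.
Route 1 regrets: 10, 110, 0, 90, 30 → max 110
Route 2 regrets: 110, 0, 110, 10, 0 → max 110
Route 3 regrets: 30, 140, 110, 30, 40 → max 140
Route 4 regrets: 0, 120, 50, 30, 110 → max 120
Route 5 regrets: 80, 50, 60, 0, 70 → max 80
Smallest max regret = 80 → Route 5.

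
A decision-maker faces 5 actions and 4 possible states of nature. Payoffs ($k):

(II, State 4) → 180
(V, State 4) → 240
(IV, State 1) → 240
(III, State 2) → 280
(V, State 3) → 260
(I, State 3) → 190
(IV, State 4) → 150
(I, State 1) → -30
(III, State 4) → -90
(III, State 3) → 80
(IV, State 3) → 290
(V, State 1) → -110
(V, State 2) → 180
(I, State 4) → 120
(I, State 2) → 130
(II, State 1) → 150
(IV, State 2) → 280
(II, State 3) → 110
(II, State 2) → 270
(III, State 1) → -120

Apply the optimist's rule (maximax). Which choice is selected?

Row maxima: I=190, II=270, III=280, IV=290, V=260
Best best-case = 290 → IV.

IV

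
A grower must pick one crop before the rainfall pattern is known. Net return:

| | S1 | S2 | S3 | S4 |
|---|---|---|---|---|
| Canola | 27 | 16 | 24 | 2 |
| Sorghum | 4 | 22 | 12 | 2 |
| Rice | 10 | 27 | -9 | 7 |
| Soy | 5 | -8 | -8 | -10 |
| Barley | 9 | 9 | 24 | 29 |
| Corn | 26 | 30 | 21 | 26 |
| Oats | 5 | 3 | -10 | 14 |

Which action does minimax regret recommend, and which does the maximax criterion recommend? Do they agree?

minimax regret → Corn; maximax → Corn (agree)

Column bests: S1=27, S2=30, S3=24, S4=29.
Canola regrets: 0, 14, 0, 27 → max 27
Sorghum regrets: 23, 8, 12, 27 → max 27
Rice regrets: 17, 3, 33, 22 → max 33
Soy regrets: 22, 38, 32, 39 → max 39
Barley regrets: 18, 21, 0, 0 → max 21
Corn regrets: 1, 0, 3, 3 → max 3
Oats regrets: 22, 27, 34, 15 → max 34
Smallest max regret = 3 → Corn.
Row maxima: Canola=27, Sorghum=22, Rice=27, Soy=5, Barley=29, Corn=30, Oats=14
Best best-case = 30 → Corn.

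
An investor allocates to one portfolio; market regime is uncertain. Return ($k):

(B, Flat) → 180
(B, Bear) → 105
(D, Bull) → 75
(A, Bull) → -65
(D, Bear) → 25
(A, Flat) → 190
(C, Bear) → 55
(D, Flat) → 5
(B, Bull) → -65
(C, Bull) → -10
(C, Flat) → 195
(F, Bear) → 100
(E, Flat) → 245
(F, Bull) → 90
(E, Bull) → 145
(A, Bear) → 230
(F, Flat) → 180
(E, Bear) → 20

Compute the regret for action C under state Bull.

Best payoff under Bull is 145.
Regret = 145 − (-10) = 155.

155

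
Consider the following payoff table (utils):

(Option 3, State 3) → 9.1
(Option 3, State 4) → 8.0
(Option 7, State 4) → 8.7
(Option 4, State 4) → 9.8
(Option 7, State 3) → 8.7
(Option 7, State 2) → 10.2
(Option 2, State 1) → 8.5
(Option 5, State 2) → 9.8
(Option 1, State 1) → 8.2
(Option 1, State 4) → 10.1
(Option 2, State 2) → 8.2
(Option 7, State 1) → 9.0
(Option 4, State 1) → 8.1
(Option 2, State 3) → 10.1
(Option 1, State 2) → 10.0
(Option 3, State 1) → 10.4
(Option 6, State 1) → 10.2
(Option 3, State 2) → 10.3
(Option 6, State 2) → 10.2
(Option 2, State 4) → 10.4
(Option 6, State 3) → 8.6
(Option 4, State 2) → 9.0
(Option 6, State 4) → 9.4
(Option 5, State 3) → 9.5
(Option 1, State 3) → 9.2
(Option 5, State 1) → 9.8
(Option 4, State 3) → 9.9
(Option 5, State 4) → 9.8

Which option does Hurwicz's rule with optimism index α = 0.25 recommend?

Option 5

Option 1: 0.25·10.1 + 0.75·8.2 = 8.675
Option 2: 0.25·10.4 + 0.75·8.2 = 8.75
Option 3: 0.25·10.4 + 0.75·8.0 = 8.6
Option 4: 0.25·9.9 + 0.75·8.1 = 8.55
Option 5: 0.25·9.8 + 0.75·9.5 = 9.575
Option 6: 0.25·10.2 + 0.75·8.6 = 9
Option 7: 0.25·10.2 + 0.75·8.7 = 9.075
Highest Hurwicz score = 9.575 → Option 5.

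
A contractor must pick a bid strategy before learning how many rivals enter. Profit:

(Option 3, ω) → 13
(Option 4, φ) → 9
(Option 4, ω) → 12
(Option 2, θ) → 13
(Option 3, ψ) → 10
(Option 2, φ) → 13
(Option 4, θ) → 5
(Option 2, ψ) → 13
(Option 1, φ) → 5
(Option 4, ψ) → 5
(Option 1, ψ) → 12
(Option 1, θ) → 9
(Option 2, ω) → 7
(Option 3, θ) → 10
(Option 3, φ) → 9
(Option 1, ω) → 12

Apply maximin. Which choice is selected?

Row minima: Option 1=5, Option 2=7, Option 3=9, Option 4=5
Best worst-case = 9 → Option 3.

Option 3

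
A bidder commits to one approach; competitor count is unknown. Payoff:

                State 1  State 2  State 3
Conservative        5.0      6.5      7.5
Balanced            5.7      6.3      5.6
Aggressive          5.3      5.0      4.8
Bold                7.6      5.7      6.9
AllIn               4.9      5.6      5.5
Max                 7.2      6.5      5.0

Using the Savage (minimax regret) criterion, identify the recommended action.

Column bests: State 1=7.6, State 2=6.5, State 3=7.5.
Conservative regrets: 2.6, 0.0, 0.0 → max 2.6
Balanced regrets: 1.9, 0.2, 1.9 → max 1.9
Aggressive regrets: 2.3, 1.5, 2.7 → max 2.7
Bold regrets: 0.0, 0.8, 0.6 → max 0.8
AllIn regrets: 2.7, 0.9, 2.0 → max 2.7
Max regrets: 0.4, 0.0, 2.5 → max 2.5
Smallest max regret = 0.8 → Bold.

Bold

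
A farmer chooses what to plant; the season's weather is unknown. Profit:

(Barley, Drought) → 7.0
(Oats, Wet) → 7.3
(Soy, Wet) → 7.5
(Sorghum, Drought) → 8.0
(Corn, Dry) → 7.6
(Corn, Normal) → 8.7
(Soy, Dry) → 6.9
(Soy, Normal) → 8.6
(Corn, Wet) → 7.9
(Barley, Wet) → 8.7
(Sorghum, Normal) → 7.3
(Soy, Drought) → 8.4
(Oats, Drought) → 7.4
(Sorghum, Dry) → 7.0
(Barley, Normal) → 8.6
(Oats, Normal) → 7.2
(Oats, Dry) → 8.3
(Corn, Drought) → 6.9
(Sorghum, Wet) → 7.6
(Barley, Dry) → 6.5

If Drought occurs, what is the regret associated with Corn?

Best payoff under Drought is 8.4.
Regret = 8.4 − 6.9 = 1.5.

1.5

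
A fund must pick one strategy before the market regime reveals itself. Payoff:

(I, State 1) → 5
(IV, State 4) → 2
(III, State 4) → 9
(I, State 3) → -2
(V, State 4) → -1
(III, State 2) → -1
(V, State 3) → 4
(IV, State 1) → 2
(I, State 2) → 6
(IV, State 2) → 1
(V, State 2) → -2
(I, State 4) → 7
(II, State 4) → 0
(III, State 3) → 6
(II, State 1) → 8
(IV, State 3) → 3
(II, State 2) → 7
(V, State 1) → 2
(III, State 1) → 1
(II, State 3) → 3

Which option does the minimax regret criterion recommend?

Column bests: State 1=8, State 2=7, State 3=6, State 4=9.
I regrets: 3, 1, 8, 2 → max 8
II regrets: 0, 0, 3, 9 → max 9
III regrets: 7, 8, 0, 0 → max 8
IV regrets: 6, 6, 3, 7 → max 7
V regrets: 6, 9, 2, 10 → max 10
Smallest max regret = 7 → IV.

IV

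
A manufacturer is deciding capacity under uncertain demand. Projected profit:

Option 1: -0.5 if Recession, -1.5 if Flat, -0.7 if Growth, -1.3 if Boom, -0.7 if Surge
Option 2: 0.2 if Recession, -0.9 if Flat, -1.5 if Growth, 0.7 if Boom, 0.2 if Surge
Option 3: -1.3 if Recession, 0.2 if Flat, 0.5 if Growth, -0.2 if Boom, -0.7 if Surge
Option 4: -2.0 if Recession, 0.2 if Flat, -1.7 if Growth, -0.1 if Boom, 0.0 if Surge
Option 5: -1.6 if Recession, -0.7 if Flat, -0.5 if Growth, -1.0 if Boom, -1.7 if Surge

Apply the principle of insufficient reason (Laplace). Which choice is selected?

Option 2

Row averages: Option 1=-0.94, Option 2=-0.26, Option 3=-0.3, Option 4=-0.72, Option 5=-1.1
Highest average = -0.26 → Option 2.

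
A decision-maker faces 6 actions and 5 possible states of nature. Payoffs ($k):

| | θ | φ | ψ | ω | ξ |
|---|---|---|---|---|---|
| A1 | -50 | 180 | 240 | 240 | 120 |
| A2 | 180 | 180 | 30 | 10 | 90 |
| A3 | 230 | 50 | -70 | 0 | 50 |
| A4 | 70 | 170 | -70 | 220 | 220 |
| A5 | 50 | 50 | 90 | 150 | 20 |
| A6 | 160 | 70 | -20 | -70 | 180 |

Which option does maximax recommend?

Row maxima: A1=240, A2=180, A3=230, A4=220, A5=150, A6=180
Best best-case = 240 → A1.

A1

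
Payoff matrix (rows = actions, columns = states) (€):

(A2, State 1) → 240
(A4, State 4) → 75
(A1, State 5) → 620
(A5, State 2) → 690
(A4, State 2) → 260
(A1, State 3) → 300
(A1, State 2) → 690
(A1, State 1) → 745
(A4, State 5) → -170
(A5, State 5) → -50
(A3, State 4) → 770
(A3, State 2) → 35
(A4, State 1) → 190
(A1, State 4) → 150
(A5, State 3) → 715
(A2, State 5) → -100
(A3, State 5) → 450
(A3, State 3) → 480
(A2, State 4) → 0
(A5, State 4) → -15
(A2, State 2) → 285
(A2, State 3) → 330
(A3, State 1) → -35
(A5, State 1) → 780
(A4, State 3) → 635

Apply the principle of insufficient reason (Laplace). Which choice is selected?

Row averages: A1=501, A2=151, A3=340, A4=198, A5=424
Highest average = 501 → A1.

A1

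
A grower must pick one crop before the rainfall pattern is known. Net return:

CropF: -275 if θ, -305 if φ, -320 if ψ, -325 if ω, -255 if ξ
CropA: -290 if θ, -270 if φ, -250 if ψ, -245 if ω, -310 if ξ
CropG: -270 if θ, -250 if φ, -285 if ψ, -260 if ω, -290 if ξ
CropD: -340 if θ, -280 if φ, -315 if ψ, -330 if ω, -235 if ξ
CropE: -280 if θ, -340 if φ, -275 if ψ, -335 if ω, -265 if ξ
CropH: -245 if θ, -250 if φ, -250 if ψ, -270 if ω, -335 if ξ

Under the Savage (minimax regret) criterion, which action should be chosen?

Column bests: θ=-245, φ=-250, ψ=-250, ω=-245, ξ=-235.
CropF regrets: 30, 55, 70, 80, 20 → max 80
CropA regrets: 45, 20, 0, 0, 75 → max 75
CropG regrets: 25, 0, 35, 15, 55 → max 55
CropD regrets: 95, 30, 65, 85, 0 → max 95
CropE regrets: 35, 90, 25, 90, 30 → max 90
CropH regrets: 0, 0, 0, 25, 100 → max 100
Smallest max regret = 55 → CropG.

CropG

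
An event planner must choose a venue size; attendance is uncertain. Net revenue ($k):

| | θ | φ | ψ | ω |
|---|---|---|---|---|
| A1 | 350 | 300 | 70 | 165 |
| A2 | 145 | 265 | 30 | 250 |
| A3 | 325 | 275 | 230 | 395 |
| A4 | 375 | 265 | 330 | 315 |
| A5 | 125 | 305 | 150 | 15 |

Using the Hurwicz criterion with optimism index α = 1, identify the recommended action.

A1: 1·350 + 0·70 = 350
A2: 1·265 + 0·30 = 265
A3: 1·395 + 0·230 = 395
A4: 1·375 + 0·265 = 375
A5: 1·305 + 0·15 = 305
Highest Hurwicz score = 395 → A3.

A3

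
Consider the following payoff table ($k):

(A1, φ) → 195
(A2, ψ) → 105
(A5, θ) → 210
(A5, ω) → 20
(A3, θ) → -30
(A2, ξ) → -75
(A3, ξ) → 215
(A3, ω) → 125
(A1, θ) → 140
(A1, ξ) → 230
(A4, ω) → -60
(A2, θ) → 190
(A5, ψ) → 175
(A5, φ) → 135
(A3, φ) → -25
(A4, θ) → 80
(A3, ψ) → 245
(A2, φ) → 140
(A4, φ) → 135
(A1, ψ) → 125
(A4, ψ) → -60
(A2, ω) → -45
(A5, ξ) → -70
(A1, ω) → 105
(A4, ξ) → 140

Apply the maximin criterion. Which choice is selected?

Row minima: A1=105, A2=-75, A3=-30, A4=-60, A5=-70
Best worst-case = 105 → A1.

A1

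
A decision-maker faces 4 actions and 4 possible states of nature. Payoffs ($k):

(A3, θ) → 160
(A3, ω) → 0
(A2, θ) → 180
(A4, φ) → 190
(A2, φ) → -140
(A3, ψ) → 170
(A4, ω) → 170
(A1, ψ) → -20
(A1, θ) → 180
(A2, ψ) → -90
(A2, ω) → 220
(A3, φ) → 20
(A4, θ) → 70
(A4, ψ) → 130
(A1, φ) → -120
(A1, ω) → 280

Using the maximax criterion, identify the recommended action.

Row maxima: A1=280, A2=220, A3=170, A4=190
Best best-case = 280 → A1.

A1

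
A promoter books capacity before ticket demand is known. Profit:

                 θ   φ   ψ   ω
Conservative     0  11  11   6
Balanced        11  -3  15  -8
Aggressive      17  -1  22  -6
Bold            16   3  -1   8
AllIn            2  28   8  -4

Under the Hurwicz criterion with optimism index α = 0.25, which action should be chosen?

Conservative: 0.25·11 + 0.75·0 = 2.75
Balanced: 0.25·15 + 0.75·(-8) = -2.25
Aggressive: 0.25·22 + 0.75·(-6) = 1
Bold: 0.25·16 + 0.75·(-1) = 3.25
AllIn: 0.25·28 + 0.75·(-4) = 4
Highest Hurwicz score = 4 → AllIn.

AllIn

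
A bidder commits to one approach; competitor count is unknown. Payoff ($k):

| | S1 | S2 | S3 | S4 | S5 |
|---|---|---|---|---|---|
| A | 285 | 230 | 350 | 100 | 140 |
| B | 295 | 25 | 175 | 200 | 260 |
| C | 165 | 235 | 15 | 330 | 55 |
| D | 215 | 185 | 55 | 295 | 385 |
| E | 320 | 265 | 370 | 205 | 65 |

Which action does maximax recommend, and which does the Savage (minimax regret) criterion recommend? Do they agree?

maximax → D; minimax regret → B (disagree)

Row maxima: A=350, B=295, C=330, D=385, E=370
Best best-case = 385 → D.
Column bests: S1=320, S2=265, S3=370, S4=330, S5=385.
A regrets: 35, 35, 20, 230, 245 → max 245
B regrets: 25, 240, 195, 130, 125 → max 240
C regrets: 155, 30, 355, 0, 330 → max 355
D regrets: 105, 80, 315, 35, 0 → max 315
E regrets: 0, 0, 0, 125, 320 → max 320
Smallest max regret = 240 → B.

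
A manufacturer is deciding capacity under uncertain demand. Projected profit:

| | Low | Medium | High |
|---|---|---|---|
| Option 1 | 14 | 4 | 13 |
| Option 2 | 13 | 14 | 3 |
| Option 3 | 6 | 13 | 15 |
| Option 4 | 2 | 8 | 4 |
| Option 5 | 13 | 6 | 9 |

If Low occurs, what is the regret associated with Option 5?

1

Best payoff under Low is 14.
Regret = 14 − 13 = 1.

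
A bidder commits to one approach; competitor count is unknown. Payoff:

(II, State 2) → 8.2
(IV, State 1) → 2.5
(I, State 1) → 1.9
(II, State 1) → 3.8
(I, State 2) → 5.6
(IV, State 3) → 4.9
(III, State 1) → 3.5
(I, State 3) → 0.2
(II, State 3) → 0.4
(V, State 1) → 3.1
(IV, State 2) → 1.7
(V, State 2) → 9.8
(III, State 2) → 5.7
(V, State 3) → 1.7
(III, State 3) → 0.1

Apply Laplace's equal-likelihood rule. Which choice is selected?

Row averages: I=77/30, II=62/15, III=3.1, IV=91/30, V=73/15
Highest average = 73/15 → V.

V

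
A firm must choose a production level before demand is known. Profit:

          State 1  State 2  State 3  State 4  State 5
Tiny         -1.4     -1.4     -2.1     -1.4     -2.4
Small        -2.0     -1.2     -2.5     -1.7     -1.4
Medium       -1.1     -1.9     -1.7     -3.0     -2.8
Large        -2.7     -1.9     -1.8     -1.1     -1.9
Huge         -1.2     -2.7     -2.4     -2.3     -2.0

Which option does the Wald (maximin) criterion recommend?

Row minima: Tiny=-2.4, Small=-2.5, Medium=-3.0, Large=-2.7, Huge=-2.7
Best worst-case = -2.4 → Tiny.

Tiny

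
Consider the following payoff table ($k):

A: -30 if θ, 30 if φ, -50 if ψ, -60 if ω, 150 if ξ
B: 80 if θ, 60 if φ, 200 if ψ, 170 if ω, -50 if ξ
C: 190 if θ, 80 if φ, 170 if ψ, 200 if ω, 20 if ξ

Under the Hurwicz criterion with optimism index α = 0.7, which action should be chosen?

A: 0.7·150 + 0.3·(-60) = 87
B: 0.7·200 + 0.3·(-50) = 125
C: 0.7·200 + 0.3·20 = 146
Highest Hurwicz score = 146 → C.

C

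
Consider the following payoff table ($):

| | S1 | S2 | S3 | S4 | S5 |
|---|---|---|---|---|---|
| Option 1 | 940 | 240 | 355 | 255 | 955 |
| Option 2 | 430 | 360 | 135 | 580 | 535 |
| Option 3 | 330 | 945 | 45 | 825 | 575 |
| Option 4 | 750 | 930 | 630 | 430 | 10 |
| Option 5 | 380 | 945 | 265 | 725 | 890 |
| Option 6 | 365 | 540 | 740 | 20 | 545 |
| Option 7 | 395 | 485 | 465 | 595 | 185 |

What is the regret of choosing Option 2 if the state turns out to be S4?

245

Best payoff under S4 is 825.
Regret = 825 − 580 = 245.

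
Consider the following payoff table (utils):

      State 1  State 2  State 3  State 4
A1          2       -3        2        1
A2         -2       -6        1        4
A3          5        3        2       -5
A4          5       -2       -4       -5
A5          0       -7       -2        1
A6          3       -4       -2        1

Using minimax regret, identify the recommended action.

Column bests: State 1=5, State 2=3, State 3=2, State 4=4.
A1 regrets: 3, 6, 0, 3 → max 6
A2 regrets: 7, 9, 1, 0 → max 9
A3 regrets: 0, 0, 0, 9 → max 9
A4 regrets: 0, 5, 6, 9 → max 9
A5 regrets: 5, 10, 4, 3 → max 10
A6 regrets: 2, 7, 4, 3 → max 7
Smallest max regret = 6 → A1.

A1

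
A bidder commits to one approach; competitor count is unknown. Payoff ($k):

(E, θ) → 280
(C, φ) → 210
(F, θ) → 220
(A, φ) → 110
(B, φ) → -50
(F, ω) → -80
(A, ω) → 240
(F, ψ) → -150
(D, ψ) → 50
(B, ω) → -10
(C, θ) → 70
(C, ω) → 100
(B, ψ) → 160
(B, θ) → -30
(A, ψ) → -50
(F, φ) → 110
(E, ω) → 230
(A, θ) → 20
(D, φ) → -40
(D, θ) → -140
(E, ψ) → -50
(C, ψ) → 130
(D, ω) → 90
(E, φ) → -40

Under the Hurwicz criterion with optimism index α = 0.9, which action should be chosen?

A: 0.9·240 + 0.1·(-50) = 211
B: 0.9·160 + 0.1·(-50) = 139
C: 0.9·210 + 0.1·70 = 196
D: 0.9·90 + 0.1·(-140) = 67
E: 0.9·280 + 0.1·(-50) = 247
F: 0.9·220 + 0.1·(-150) = 183
Highest Hurwicz score = 247 → E.

E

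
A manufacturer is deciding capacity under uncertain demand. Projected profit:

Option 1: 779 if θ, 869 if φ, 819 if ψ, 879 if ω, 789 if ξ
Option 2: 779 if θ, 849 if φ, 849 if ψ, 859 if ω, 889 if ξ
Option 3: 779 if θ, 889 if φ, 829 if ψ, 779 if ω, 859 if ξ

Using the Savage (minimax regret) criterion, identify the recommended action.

Column bests: θ=779, φ=889, ψ=849, ω=879, ξ=889.
Option 1 regrets: 0, 20, 30, 0, 100 → max 100
Option 2 regrets: 0, 40, 0, 20, 0 → max 40
Option 3 regrets: 0, 0, 20, 100, 30 → max 100
Smallest max regret = 40 → Option 2.

Option 2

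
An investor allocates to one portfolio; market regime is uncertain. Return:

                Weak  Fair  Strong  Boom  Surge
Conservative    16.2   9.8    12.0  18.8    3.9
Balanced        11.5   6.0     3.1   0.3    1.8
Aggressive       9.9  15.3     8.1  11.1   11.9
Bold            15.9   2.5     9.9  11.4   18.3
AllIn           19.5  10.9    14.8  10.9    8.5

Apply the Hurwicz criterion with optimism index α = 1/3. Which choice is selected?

Conservative: 1/3·18.8 + 2/3·3.9 = 133/15
Balanced: 1/3·11.5 + 2/3·0.3 = 121/30
Aggressive: 1/3·15.3 + 2/3·8.1 = 10.5
Bold: 1/3·18.3 + 2/3·2.5 = 233/30
AllIn: 1/3·19.5 + 2/3·8.5 = 73/6
Highest Hurwicz score = 73/6 → AllIn.

AllIn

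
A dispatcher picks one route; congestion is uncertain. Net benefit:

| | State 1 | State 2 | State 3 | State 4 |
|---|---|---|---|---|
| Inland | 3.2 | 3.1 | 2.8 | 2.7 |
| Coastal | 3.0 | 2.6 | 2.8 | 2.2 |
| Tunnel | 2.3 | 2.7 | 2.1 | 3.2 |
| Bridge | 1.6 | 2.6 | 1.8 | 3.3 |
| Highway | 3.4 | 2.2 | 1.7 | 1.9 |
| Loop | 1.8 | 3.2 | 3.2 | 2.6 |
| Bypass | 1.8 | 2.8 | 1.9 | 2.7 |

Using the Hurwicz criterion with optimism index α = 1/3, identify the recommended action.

Inland

Inland: 1/3·3.2 + 2/3·2.7 = 43/15
Coastal: 1/3·3.0 + 2/3·2.2 = 37/15
Tunnel: 1/3·3.2 + 2/3·2.1 = 37/15
Bridge: 1/3·3.3 + 2/3·1.6 = 13/6
Highway: 1/3·3.4 + 2/3·1.7 = 34/15
Loop: 1/3·3.2 + 2/3·1.8 = 34/15
Bypass: 1/3·2.8 + 2/3·1.8 = 32/15
Highest Hurwicz score = 43/15 → Inland.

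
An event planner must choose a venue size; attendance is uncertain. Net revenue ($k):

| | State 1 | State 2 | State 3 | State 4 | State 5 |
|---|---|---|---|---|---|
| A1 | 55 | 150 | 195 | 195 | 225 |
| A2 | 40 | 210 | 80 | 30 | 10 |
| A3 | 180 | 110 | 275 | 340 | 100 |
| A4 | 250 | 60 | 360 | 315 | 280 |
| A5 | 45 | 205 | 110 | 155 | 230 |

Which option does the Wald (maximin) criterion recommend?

A3

Row minima: A1=55, A2=10, A3=100, A4=60, A5=45
Best worst-case = 100 → A3.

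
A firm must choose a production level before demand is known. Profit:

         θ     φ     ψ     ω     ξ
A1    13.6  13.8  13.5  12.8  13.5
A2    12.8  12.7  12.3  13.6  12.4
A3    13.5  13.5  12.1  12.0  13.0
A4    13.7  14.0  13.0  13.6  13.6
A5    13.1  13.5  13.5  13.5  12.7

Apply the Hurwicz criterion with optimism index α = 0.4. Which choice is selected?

A1: 0.4·13.8 + 0.6·12.8 = 13.2
A2: 0.4·13.6 + 0.6·12.3 = 12.82
A3: 0.4·13.5 + 0.6·12.0 = 12.6
A4: 0.4·14.0 + 0.6·13.0 = 13.4
A5: 0.4·13.5 + 0.6·12.7 = 13.02
Highest Hurwicz score = 13.4 → A4.

A4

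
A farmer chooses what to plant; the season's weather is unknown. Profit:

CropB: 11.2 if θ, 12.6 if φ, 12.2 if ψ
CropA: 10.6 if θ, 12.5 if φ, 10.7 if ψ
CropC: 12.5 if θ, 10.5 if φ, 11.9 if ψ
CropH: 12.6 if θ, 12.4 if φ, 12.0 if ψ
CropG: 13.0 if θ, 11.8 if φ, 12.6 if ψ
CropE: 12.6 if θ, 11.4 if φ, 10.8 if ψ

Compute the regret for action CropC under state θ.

Best payoff under θ is 13.0.
Regret = 13.0 − 12.5 = 0.5.

0.5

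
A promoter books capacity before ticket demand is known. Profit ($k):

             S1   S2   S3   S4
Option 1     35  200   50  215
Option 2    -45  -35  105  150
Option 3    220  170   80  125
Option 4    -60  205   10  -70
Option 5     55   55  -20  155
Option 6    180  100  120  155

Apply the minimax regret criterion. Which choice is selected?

Option 3

Column bests: S1=220, S2=205, S3=120, S4=215.
Option 1 regrets: 185, 5, 70, 0 → max 185
Option 2 regrets: 265, 240, 15, 65 → max 265
Option 3 regrets: 0, 35, 40, 90 → max 90
Option 4 regrets: 280, 0, 110, 285 → max 285
Option 5 regrets: 165, 150, 140, 60 → max 165
Option 6 regrets: 40, 105, 0, 60 → max 105
Smallest max regret = 90 → Option 3.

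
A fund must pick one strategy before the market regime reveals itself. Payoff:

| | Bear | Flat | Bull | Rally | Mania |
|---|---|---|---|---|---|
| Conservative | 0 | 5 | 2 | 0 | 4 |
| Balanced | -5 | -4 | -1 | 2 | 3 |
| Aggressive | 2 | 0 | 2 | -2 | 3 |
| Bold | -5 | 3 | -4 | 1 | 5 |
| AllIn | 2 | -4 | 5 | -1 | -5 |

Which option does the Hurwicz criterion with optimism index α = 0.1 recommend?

Conservative: 0.1·5 + 0.9·0 = 0.5
Balanced: 0.1·3 + 0.9·(-5) = -4.2
Aggressive: 0.1·3 + 0.9·(-2) = -1.5
Bold: 0.1·5 + 0.9·(-5) = -4
AllIn: 0.1·5 + 0.9·(-5) = -4
Highest Hurwicz score = 0.5 → Conservative.

Conservative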